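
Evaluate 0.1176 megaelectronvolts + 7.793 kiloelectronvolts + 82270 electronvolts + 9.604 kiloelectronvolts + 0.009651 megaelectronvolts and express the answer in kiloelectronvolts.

In kiloelectronvolts:
  0.1176 megaelectronvolts = 0.1176 × 10^3 kiloelectronvolts = 117.6
  7.793 kiloelectronvolts → 7.793
  82270 electronvolts = 82270 × 10^-3 kiloelectronvolts = 82.27
  9.604 kiloelectronvolts → 9.604
  0.009651 megaelectronvolts = 0.009651 × 10^3 kiloelectronvolts = 9.651
Sum: 117.6 + 7.793 + 82.27 + 9.604 + 9.651 = 226.918

226.918 kiloelectronvolts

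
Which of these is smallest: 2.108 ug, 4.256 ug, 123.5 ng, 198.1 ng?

123.5 ng

2.108 ug = 0.000002108 g
4.256 ug = 0.000004256 g
123.5 ng = 0.0000001235 g
198.1 ng = 0.0000001981 g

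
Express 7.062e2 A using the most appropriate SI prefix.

706.2 A

= 706.2 A; mantissa already in [1, 1000).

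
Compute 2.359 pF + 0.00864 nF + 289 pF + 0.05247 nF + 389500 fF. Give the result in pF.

In pF:
  2.359 pF → 2.359
  0.00864 nF = 0.00864 × 10^3 pF = 8.64
  289 pF → 289
  0.05247 nF = 0.05247 × 10^3 pF = 52.47
  389500 fF = 389500 × 10^-3 pF = 389.5
Sum: 2.359 + 8.64 + 289 + 52.47 + 389.5 = 741.969

741.969 pF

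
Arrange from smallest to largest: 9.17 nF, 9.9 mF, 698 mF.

9.17 nF < 9.9 mF < 698 mF

9.17 nF = 0.00000000917 F
9.9 mF = 0.0099 F
698 mF = 0.698 F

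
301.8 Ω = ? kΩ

(no prefix) = 10⁰, kilo = 10³; factor is 10⁻³.
301.8 × 10⁻³ = 0.3018

0.3018 kΩ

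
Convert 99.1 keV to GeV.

0.0000991 GeV

kilo = 10³, giga = 10⁹; factor is 10⁻⁶.
99.1 × 10⁻⁶ = 0.0000991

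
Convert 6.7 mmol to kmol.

0.0000067 kmol

milli = 1e-3, kilo = 1e3; factor is 1e-6.
6.7 × 1e-6 = 0.0000067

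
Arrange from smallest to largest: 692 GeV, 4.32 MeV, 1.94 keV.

1.94 keV < 4.32 MeV < 692 GeV

692 GeV = 692000000000 eV
4.32 MeV = 4320000 eV
1.94 keV = 1940 eV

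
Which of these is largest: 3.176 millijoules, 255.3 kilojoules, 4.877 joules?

3.176 millijoules = 0.003176 joules
255.3 kilojoules = 255300 joules
4.877 joules = 4.877 joules

255.3 kilojoules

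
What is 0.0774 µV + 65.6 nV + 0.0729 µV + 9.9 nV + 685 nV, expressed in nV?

In nV:
  0.0774 µV = 0.0774 × 10³ nV = 77.4
  65.6 nV → 65.6
  0.0729 µV = 0.0729 × 10³ nV = 72.9
  9.9 nV → 9.9
  685 nV → 685
Sum: 77.4 + 65.6 + 72.9 + 9.9 + 685 = 910.8

910.8 nV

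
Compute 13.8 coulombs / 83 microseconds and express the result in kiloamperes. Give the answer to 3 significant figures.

(13.8) / (83e-6) = 0.16627e6 A

166 kiloamperes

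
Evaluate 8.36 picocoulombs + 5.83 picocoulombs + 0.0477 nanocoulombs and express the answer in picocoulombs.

61.89 picocoulombs

In picocoulombs:
  8.36 picocoulombs → 8.36
  5.83 picocoulombs → 5.83
  0.0477 nanocoulombs = 0.0477 × 10³ picocoulombs = 47.7
Sum: 8.36 + 5.83 + 47.7 = 61.89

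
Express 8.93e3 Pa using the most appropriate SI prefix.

= 8.93e3 Pa; 1e3 is kilo.

8.93 kPa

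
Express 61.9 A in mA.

61900 mA

(no prefix) = 10^0, milli = 10^-3; factor is 10^3.
61.9 × 10^3 = 61900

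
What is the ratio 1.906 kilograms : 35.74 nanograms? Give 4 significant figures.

53330000000

(1.906 × 10^3) / (35.74 × 10^-9) = 0.05333 × 10^12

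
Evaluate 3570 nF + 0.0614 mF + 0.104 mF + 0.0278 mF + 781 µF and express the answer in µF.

In µF:
  3570 nF = 3570e-3 µF = 3.57
  0.0614 mF = 0.0614e3 µF = 61.4
  0.104 mF = 0.104e3 µF = 104
  0.0278 mF = 0.0278e3 µF = 27.8
  781 µF → 781
Sum: 3.57 + 61.4 + 104 + 27.8 + 781 = 977.77

977.77 µF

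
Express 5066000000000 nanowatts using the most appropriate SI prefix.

5.066 kilowatts

= 5.066 × 10³ watts; 10³ is kilo.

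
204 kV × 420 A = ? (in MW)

204 × 10^3 × 420 = 85680 × 10^3 W

85.68 MW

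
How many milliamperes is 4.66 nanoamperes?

nano = 10⁻⁹, milli = 10⁻³; factor is 10⁻⁶.
4.66 × 10⁻⁶ = 0.00000466

0.00000466 milliamperes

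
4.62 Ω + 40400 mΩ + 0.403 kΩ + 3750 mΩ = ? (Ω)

In Ω:
  4.62 Ω → 4.62
  40400 mΩ = 40400e-3 Ω = 40.4
  0.403 kΩ = 0.403e3 Ω = 403
  3750 mΩ = 3750e-3 Ω = 3.75
Sum: 4.62 + 40.4 + 403 + 3.75 = 451.77

451.77 Ω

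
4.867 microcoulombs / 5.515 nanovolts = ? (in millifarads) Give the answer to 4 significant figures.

882500 millifarads

(4.867 × 10⁻⁶) / (5.515 × 10⁻⁹) = 0.882502 × 10³ F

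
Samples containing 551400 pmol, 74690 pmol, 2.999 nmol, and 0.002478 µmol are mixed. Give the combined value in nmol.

631.567 nmol

In nmol:
  551400 pmol = 551400e-3 nmol = 551.4
  74690 pmol = 74690e-3 nmol = 74.69
  2.999 nmol → 2.999
  0.002478 µmol = 0.002478e3 nmol = 2.478
Sum: 551.4 + 74.69 + 2.999 + 2.478 = 631.567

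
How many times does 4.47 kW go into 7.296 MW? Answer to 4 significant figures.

(7.296e6) / (4.47e3) = 1.6322e3

1632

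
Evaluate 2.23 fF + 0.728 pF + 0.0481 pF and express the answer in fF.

In fF:
  2.23 fF → 2.23
  0.728 pF = 0.728e3 fF = 728
  0.0481 pF = 0.0481e3 fF = 48.1
Sum: 2.23 + 728 + 48.1 = 778.33

778.33 fF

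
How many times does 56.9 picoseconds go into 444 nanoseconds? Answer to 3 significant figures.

7800

(444 × 10⁻⁹) / (56.9 × 10⁻¹²) = 7.803 × 10³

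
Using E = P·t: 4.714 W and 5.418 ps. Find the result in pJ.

4.714 × 5.418 × 10⁻¹² = 25.540452 × 10⁻¹² J

25.540452 pJ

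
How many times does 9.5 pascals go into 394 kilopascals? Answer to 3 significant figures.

(394e3) / (9.5) = 41.47e3

41500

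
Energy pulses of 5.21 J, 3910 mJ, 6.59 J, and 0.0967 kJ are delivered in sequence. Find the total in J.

In J:
  5.21 J → 5.21
  3910 mJ = 3910 × 10⁻³ J = 3.91
  6.59 J → 6.59
  0.0967 kJ = 0.0967 × 10³ J = 96.7
Sum: 5.21 + 3.91 + 6.59 + 96.7 = 112.41

112.41 J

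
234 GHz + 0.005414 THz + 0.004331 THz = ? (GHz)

243.745 GHz

In GHz:
  234 GHz → 234
  0.005414 THz = 0.005414e3 GHz = 5.414
  0.004331 THz = 0.004331e3 GHz = 4.331
Sum: 234 + 5.414 + 4.331 = 243.745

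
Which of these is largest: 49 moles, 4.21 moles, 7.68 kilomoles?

7.68 kilomoles

49 moles = 49 moles
4.21 moles = 4.21 moles
7.68 kilomoles = 7680 moles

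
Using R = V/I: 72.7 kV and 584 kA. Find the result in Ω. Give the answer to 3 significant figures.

(72.7e3) / (584e3) = 0.12449 Ω

0.124 Ω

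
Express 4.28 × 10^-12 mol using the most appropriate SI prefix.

4.28 pmol

= 4.28 × 10^-12 mol; 10^-12 is pico.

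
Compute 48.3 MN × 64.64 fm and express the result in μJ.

3.122112 μJ

48.3 × 10^6 × 64.64 × 10^-15 = 3122.112 × 10^-9 J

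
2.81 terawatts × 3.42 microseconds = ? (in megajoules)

9.6102 megajoules

2.81e12 × 3.42e-6 = 9.6102e6 J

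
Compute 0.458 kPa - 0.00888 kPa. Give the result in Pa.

In Pa:
  0.458 kPa = 0.458 × 10³ Pa = 458
  0.00888 kPa = 0.00888 × 10³ Pa = 8.88
Difference: 458 - 8.88 = 449.12

449.12 Pa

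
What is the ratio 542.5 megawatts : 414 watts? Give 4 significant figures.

1310000

(542.5 × 10^6) / (414) = 1.3104 × 10^6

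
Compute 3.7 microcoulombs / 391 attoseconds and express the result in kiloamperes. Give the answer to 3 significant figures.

9460000 kiloamperes

(3.7 × 10^-6) / (391 × 10^-18) = 0.0094629 × 10^12 A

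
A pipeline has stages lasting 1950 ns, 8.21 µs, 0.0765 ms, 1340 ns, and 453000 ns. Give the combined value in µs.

541 µs

In µs:
  1950 ns = 1950 × 10⁻³ µs = 1.95
  8.21 µs → 8.21
  0.0765 ms = 0.0765 × 10³ µs = 76.5
  1340 ns = 1340 × 10⁻³ µs = 1.34
  453000 ns = 453000 × 10⁻³ µs = 453
Sum: 1.95 + 8.21 + 76.5 + 1.34 + 453 = 541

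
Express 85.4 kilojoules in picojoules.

85400000000000000 picojoules

kilo = 10³, pico = 10⁻¹²; factor is 10¹⁵.
85.4 × 10¹⁵ = 85400000000000000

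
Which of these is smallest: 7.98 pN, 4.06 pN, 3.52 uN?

7.98 pN = 0.00000000000798 N
4.06 pN = 0.00000000000406 N
3.52 uN = 0.00000352 N

4.06 pN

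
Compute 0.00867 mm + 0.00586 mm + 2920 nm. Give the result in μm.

In μm:
  0.00867 mm = 0.00867e3 μm = 8.67
  0.00586 mm = 0.00586e3 μm = 5.86
  2920 nm = 2920e-3 μm = 2.92
Sum: 8.67 + 5.86 + 2.92 = 17.45

17.45 μm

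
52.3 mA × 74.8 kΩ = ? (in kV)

3.91204 kV

52.3 × 10^-3 × 74.8 × 10^3 = 3912.04 V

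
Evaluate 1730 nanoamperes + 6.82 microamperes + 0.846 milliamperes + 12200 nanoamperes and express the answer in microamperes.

In microamperes:
  1730 nanoamperes = 1730e-3 microamperes = 1.73
  6.82 microamperes → 6.82
  0.846 milliamperes = 0.846e3 microamperes = 846
  12200 nanoamperes = 12200e-3 microamperes = 12.2
Sum: 1.73 + 6.82 + 846 + 12.2 = 866.75

866.75 microamperes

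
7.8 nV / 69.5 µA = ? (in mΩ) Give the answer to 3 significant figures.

(7.8 × 10⁻⁹) / (69.5 × 10⁻⁶) = 0.11223 × 10⁻³ Ω

0.112 mΩ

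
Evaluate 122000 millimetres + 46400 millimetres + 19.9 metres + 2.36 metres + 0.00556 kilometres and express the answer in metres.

196.22 metres

In metres:
  122000 millimetres = 122000 × 10^-3 metres = 122
  46400 millimetres = 46400 × 10^-3 metres = 46.4
  19.9 metres → 19.9
  2.36 metres → 2.36
  0.00556 kilometres = 0.00556 × 10^3 metres = 5.56
Sum: 122 + 46.4 + 19.9 + 2.36 + 5.56 = 196.22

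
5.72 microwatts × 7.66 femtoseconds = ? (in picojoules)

5.72e-6 × 7.66e-15 = 43.8152e-21 J

0.0000000438152 picojoules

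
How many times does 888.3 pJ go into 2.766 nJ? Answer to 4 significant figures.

(2.766 × 10⁻⁹) / (888.3 × 10⁻¹²) = 0.0031138 × 10³

3.114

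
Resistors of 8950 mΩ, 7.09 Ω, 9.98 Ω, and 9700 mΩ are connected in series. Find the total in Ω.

In Ω:
  8950 mΩ = 8950 × 10⁻³ Ω = 8.95
  7.09 Ω → 7.09
  9.98 Ω → 9.98
  9700 mΩ = 9700 × 10⁻³ Ω = 9.7
Sum: 8.95 + 7.09 + 9.98 + 9.7 = 35.72

35.72 Ω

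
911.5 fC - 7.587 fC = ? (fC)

903.913 fC

In fC:
  911.5 fC → 911.5
  7.587 fC → 7.587
Difference: 911.5 - 7.587 = 903.913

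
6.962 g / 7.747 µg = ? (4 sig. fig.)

(6.962) / (7.747 × 10^-6) = 0.89867 × 10^6

898700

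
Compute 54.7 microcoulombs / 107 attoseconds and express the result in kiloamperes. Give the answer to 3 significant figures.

(54.7 × 10⁻⁶) / (107 × 10⁻¹⁸) = 0.51121 × 10¹² A

511000000 kiloamperes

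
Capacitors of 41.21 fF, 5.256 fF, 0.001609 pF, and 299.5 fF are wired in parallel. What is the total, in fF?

347.575 fF

In fF:
  41.21 fF → 41.21
  5.256 fF → 5.256
  0.001609 pF = 0.001609 × 10^3 fF = 1.609
  299.5 fF → 299.5
Sum: 41.21 + 5.256 + 1.609 + 299.5 = 347.575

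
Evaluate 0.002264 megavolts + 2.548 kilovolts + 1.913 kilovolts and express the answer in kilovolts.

In kilovolts:
  0.002264 megavolts = 0.002264 × 10^3 kilovolts = 2.264
  2.548 kilovolts → 2.548
  1.913 kilovolts → 1.913
Sum: 2.264 + 2.548 + 1.913 = 6.725

6.725 kilovolts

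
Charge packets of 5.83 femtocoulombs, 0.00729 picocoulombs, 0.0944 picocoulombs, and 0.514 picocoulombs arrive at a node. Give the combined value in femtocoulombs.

621.52 femtocoulombs

In femtocoulombs:
  5.83 femtocoulombs → 5.83
  0.00729 picocoulombs = 0.00729e3 femtocoulombs = 7.29
  0.0944 picocoulombs = 0.0944e3 femtocoulombs = 94.4
  0.514 picocoulombs = 0.514e3 femtocoulombs = 514
Sum: 5.83 + 7.29 + 94.4 + 514 = 621.52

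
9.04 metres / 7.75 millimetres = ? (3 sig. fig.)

(9.04) / (7.75 × 10⁻³) = 1.166 × 10³

1170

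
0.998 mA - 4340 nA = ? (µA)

In µA:
  0.998 mA = 0.998e3 µA = 998
  4340 nA = 4340e-3 µA = 4.34
Difference: 998 - 4.34 = 993.66

993.66 µA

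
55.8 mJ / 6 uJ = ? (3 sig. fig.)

(55.8 × 10^-3) / (6 × 10^-6) = 9.3 × 10^3

9300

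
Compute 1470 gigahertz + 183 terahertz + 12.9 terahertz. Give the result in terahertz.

In terahertz:
  1470 gigahertz = 1470e-3 terahertz = 1.47
  183 terahertz → 183
  12.9 terahertz → 12.9
Sum: 1.47 + 183 + 12.9 = 197.37

197.37 terahertz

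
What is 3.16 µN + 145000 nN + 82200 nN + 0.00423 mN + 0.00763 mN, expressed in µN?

242.22 µN

In µN:
  3.16 µN → 3.16
  145000 nN = 145000e-3 µN = 145
  82200 nN = 82200e-3 µN = 82.2
  0.00423 mN = 0.00423e3 µN = 4.23
  0.00763 mN = 0.00763e3 µN = 7.63
Sum: 3.16 + 145 + 82.2 + 4.23 + 7.63 = 242.22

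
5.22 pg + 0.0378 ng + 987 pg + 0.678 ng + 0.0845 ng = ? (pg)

1792.52 pg

In pg:
  5.22 pg → 5.22
  0.0378 ng = 0.0378 × 10³ pg = 37.8
  987 pg → 987
  0.678 ng = 0.678 × 10³ pg = 678
  0.0845 ng = 0.0845 × 10³ pg = 84.5
Sum: 5.22 + 37.8 + 987 + 678 + 84.5 = 1792.52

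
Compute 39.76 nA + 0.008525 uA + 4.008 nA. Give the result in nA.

52.293 nA

In nA:
  39.76 nA → 39.76
  0.008525 uA = 0.008525 × 10³ nA = 8.525
  4.008 nA → 4.008
Sum: 39.76 + 8.525 + 4.008 = 52.293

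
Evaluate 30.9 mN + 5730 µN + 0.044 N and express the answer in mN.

In mN:
  30.9 mN → 30.9
  5730 µN = 5730e-3 mN = 5.73
  0.044 N = 0.044e3 mN = 44
Sum: 30.9 + 5.73 + 44 = 80.63

80.63 mN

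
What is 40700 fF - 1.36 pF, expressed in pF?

39.34 pF

In pF:
  40700 fF = 40700 × 10^-3 pF = 40.7
  1.36 pF → 1.36
Difference: 40.7 - 1.36 = 39.34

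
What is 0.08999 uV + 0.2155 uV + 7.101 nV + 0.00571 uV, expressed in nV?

In nV:
  0.08999 uV = 0.08999 × 10^3 nV = 89.99
  0.2155 uV = 0.2155 × 10^3 nV = 215.5
  7.101 nV → 7.101
  0.00571 uV = 0.00571 × 10^3 nV = 5.71
Sum: 89.99 + 215.5 + 7.101 + 5.71 = 318.301

318.301 nV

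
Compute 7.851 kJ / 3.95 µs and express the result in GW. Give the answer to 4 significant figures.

1.988 GW

(7.851e3) / (3.95e-6) = 1.98759e9 W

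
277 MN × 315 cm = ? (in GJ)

277 × 10^6 × 315 × 10^-2 = 87255 × 10^4 J

0.87255 GJ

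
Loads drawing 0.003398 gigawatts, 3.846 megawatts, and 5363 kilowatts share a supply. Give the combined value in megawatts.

12.607 megawatts

In megawatts:
  0.003398 gigawatts = 0.003398 × 10^3 megawatts = 3.398
  3.846 megawatts → 3.846
  5363 kilowatts = 5363 × 10^-3 megawatts = 5.363
Sum: 3.398 + 3.846 + 5.363 = 12.607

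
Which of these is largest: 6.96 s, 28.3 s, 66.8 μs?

28.3 s

6.96 s = 6.96 s
28.3 s = 28.3 s
66.8 μs = 0.0000668 s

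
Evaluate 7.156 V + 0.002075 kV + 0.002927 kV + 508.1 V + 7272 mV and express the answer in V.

In V:
  7.156 V → 7.156
  0.002075 kV = 0.002075e3 V = 2.075
  0.002927 kV = 0.002927e3 V = 2.927
  508.1 V → 508.1
  7272 mV = 7272e-3 V = 7.272
Sum: 7.156 + 2.075 + 2.927 + 508.1 + 7.272 = 527.53

527.53 V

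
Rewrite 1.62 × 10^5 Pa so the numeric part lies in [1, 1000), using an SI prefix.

162 kPa

= 162 × 10^3 Pa; 10^3 is kilo.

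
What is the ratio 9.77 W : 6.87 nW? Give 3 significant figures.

1420000000

(9.77) / (6.87 × 10⁻⁹) = 1.422 × 10⁹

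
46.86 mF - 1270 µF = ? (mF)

In mF:
  46.86 mF → 46.86
  1270 µF = 1270 × 10⁻³ mF = 1.27
Difference: 46.86 - 1.27 = 45.59

45.59 mF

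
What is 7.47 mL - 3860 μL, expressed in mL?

In mL:
  7.47 mL → 7.47
  3860 μL = 3860 × 10⁻³ mL = 3.86
Difference: 7.47 - 3.86 = 3.61

3.61 mL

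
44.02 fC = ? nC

0.00004402 nC

femto = 10⁻¹⁵, nano = 10⁻⁹; factor is 10⁻⁶.
44.02 × 10⁻⁶ = 0.00004402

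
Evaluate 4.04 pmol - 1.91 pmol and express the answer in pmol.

In pmol:
  4.04 pmol → 4.04
  1.91 pmol → 1.91
Difference: 4.04 - 1.91 = 2.13

2.13 pmol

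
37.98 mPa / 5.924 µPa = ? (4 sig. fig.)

6411

(37.98 × 10^-3) / (5.924 × 10^-6) = 6.4112 × 10^3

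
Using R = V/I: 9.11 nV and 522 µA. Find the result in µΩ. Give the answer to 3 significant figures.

(9.11e-9) / (522e-6) = 0.017452e-3 Ω

17.5 µΩ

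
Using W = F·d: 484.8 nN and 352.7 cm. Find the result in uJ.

484.8e-9 × 352.7e-2 = 170988.96e-11 J

1.7098896 uJ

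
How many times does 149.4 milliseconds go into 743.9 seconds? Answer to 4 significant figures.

4979

(743.9) / (149.4 × 10⁻³) = 4.9793 × 10³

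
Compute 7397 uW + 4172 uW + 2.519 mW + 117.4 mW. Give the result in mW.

In mW:
  7397 uW = 7397 × 10⁻³ mW = 7.397
  4172 uW = 4172 × 10⁻³ mW = 4.172
  2.519 mW → 2.519
  117.4 mW → 117.4
Sum: 7.397 + 4.172 + 2.519 + 117.4 = 131.488

131.488 mW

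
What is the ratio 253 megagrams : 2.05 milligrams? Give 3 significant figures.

(253 × 10^6) / (2.05 × 10^-3) = 123.4 × 10^9

123000000000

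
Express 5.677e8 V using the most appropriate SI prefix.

= 567.7e6 V; 1e6 is mega.

567.7 MV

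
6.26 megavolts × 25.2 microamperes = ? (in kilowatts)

0.157752 kilowatts

6.26 × 10⁶ × 25.2 × 10⁻⁶ = 157.752 W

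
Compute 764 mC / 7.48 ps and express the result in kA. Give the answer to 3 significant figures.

(764 × 10⁻³) / (7.48 × 10⁻¹²) = 102.14 × 10⁹ A

102000000 kA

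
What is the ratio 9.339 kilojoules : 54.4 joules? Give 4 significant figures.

(9.339 × 10^3) / (54.4) = 0.17167 × 10^3

171.7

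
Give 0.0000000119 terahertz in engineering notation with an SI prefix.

= 11.9 × 10³ hertz; 10³ is kilo.

11.9 kilohertz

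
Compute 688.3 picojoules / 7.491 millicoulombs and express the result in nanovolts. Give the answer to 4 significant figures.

91.88 nanovolts

(688.3 × 10⁻¹²) / (7.491 × 10⁻³) = 91.8836 × 10⁻⁹ V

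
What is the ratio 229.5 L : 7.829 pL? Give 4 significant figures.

29310000000000

(229.5) / (7.829 × 10^-12) = 29.314 × 10^12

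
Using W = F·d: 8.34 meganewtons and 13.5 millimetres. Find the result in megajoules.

0.11259 megajoules

8.34e6 × 13.5e-3 = 112.59e3 J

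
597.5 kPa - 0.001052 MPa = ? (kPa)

In kPa:
  597.5 kPa → 597.5
  0.001052 MPa = 0.001052 × 10³ kPa = 1.052
Difference: 597.5 - 1.052 = 596.448

596.448 kPa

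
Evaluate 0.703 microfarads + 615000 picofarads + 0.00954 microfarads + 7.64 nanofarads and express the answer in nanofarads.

In nanofarads:
  0.703 microfarads = 0.703e3 nanofarads = 703
  615000 picofarads = 615000e-3 nanofarads = 615
  0.00954 microfarads = 0.00954e3 nanofarads = 9.54
  7.64 nanofarads → 7.64
Sum: 703 + 615 + 9.54 + 7.64 = 1335.18

1335.18 nanofarads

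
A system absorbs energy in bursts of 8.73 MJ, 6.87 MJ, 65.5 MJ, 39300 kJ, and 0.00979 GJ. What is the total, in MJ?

130.19 MJ

In MJ:
  8.73 MJ → 8.73
  6.87 MJ → 6.87
  65.5 MJ → 65.5
  39300 kJ = 39300e-3 MJ = 39.3
  0.00979 GJ = 0.00979e3 MJ = 9.79
Sum: 8.73 + 6.87 + 65.5 + 39.3 + 9.79 = 130.19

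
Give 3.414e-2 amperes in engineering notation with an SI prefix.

34.14 milliamperes

= 34.14e-3 amperes; 1e-3 is milli.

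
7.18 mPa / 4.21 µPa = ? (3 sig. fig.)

1710

(7.18 × 10⁻³) / (4.21 × 10⁻⁶) = 1.705 × 10³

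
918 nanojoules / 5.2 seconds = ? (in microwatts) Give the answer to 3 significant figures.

(918 × 10^-9) / (5.2) = 176.54 × 10^-9 W

0.177 microwatts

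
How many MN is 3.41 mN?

0.00000000341 MN

milli = 1e-3, mega = 1e6; factor is 1e-9.
3.41 × 1e-9 = 0.00000000341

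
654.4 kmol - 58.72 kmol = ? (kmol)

595.68 kmol

In kmol:
  654.4 kmol → 654.4
  58.72 kmol → 58.72
Difference: 654.4 - 58.72 = 595.68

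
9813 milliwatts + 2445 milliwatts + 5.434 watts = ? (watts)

17.692 watts

In watts:
  9813 milliwatts = 9813 × 10^-3 watts = 9.813
  2445 milliwatts = 2445 × 10^-3 watts = 2.445
  5.434 watts → 5.434
Sum: 9.813 + 2.445 + 5.434 = 17.692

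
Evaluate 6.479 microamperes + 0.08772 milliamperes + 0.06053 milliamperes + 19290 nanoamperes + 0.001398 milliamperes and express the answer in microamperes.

175.417 microamperes

In microamperes:
  6.479 microamperes → 6.479
  0.08772 milliamperes = 0.08772e3 microamperes = 87.72
  0.06053 milliamperes = 0.06053e3 microamperes = 60.53
  19290 nanoamperes = 19290e-3 microamperes = 19.29
  0.001398 milliamperes = 0.001398e3 microamperes = 1.398
Sum: 6.479 + 87.72 + 60.53 + 19.29 + 1.398 = 175.417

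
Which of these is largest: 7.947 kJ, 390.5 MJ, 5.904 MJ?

390.5 MJ

7.947 kJ = 7947 J
390.5 MJ = 390500000 J
5.904 MJ = 5904000 J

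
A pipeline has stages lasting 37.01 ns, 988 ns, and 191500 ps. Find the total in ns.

In ns:
  37.01 ns → 37.01
  988 ns → 988
  191500 ps = 191500 × 10⁻³ ns = 191.5
Sum: 37.01 + 988 + 191.5 = 1216.51

1216.51 ns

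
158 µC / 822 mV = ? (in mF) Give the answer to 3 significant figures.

0.192 mF

(158 × 10⁻⁶) / (822 × 10⁻³) = 0.19221 × 10⁻³ F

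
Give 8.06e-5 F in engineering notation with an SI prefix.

80.6 uF

= 80.6e-6 F; 1e-6 is micro.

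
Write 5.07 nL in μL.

0.00507 μL

nano = 10^-9, micro = 10^-6; factor is 10^-3.
5.07 × 10^-3 = 0.00507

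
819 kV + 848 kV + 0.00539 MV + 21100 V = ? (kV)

In kV:
  819 kV → 819
  848 kV → 848
  0.00539 MV = 0.00539 × 10^3 kV = 5.39
  21100 V = 21100 × 10^-3 kV = 21.1
Sum: 819 + 848 + 5.39 + 21.1 = 1693.49

1693.49 kV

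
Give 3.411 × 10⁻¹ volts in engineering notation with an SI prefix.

= 341.1 × 10⁻³ volts; 10⁻³ is milli.

341.1 millivolts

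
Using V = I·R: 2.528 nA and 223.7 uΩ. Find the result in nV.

0.0005655136 nV

2.528 × 10⁻⁹ × 223.7 × 10⁻⁶ = 565.5136 × 10⁻¹⁵ V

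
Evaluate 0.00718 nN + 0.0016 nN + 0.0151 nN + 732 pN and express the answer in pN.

In pN:
  0.00718 nN = 0.00718 × 10^3 pN = 7.18
  0.0016 nN = 0.0016 × 10^3 pN = 1.6
  0.0151 nN = 0.0151 × 10^3 pN = 15.1
  732 pN → 732
Sum: 7.18 + 1.6 + 15.1 + 732 = 755.88

755.88 pN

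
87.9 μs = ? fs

87900000000 fs

micro = 10⁻⁶, femto = 10⁻¹⁵; factor is 10⁹.
87.9 × 10⁹ = 87900000000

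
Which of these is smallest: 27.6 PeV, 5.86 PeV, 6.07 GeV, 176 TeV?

27.6 PeV = 27600000000000000 eV
5.86 PeV = 5860000000000000 eV
6.07 GeV = 6070000000 eV
176 TeV = 176000000000000 eV

6.07 GeV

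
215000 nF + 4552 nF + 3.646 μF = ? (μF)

In μF:
  215000 nF = 215000 × 10^-3 μF = 215
  4552 nF = 4552 × 10^-3 μF = 4.552
  3.646 μF → 3.646
Sum: 215 + 4.552 + 3.646 = 223.198

223.198 μF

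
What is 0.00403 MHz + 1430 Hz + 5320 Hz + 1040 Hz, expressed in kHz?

11.82 kHz

In kHz:
  0.00403 MHz = 0.00403 × 10^3 kHz = 4.03
  1430 Hz = 1430 × 10^-3 kHz = 1.43
  5320 Hz = 5320 × 10^-3 kHz = 5.32
  1040 Hz = 1040 × 10^-3 kHz = 1.04
Sum: 4.03 + 1.43 + 5.32 + 1.04 = 11.82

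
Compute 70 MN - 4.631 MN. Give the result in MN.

65.369 MN

In MN:
  70 MN → 70
  4.631 MN → 4.631
Difference: 70 - 4.631 = 65.369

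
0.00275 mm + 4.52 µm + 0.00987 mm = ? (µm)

In µm:
  0.00275 mm = 0.00275e3 µm = 2.75
  4.52 µm → 4.52
  0.00987 mm = 0.00987e3 µm = 9.87
Sum: 2.75 + 4.52 + 9.87 = 17.14

17.14 µm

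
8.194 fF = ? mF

0.000000000008194 mF

femto = 10⁻¹⁵, milli = 10⁻³; factor is 10⁻¹².
8.194 × 10⁻¹² = 0.000000000008194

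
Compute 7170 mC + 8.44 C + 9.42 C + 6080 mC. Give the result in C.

In C:
  7170 mC = 7170 × 10⁻³ C = 7.17
  8.44 C → 8.44
  9.42 C → 9.42
  6080 mC = 6080 × 10⁻³ C = 6.08
Sum: 7.17 + 8.44 + 9.42 + 6.08 = 31.11

31.11 C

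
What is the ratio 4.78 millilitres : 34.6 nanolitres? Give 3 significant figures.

138000

(4.78 × 10^-3) / (34.6 × 10^-9) = 0.1382 × 10^6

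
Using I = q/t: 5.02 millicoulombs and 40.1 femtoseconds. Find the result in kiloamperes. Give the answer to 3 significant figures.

(5.02e-3) / (40.1e-15) = 0.12519e12 A

125000000 kiloamperes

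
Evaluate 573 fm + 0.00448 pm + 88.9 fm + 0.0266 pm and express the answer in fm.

692.98 fm

In fm:
  573 fm → 573
  0.00448 pm = 0.00448 × 10³ fm = 4.48
  88.9 fm → 88.9
  0.0266 pm = 0.0266 × 10³ fm = 26.6
Sum: 573 + 4.48 + 88.9 + 26.6 = 692.98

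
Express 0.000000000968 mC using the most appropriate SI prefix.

= 968e-15 C; 1e-15 is femto.

968 fC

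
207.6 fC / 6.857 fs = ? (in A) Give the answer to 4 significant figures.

30.28 A

(207.6 × 10^-15) / (6.857 × 10^-15) = 30.2756 A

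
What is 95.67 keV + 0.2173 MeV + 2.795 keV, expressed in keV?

In keV:
  95.67 keV → 95.67
  0.2173 MeV = 0.2173e3 keV = 217.3
  2.795 keV → 2.795
Sum: 95.67 + 217.3 + 2.795 = 315.765

315.765 keV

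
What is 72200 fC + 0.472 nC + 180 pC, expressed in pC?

In pC:
  72200 fC = 72200 × 10⁻³ pC = 72.2
  0.472 nC = 0.472 × 10³ pC = 472
  180 pC → 180
Sum: 72.2 + 472 + 180 = 724.2

724.2 pC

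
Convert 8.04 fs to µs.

0.00000000804 µs

femto = 10⁻¹⁵, micro = 10⁻⁶; factor is 10⁻⁹.
8.04 × 10⁻⁹ = 0.00000000804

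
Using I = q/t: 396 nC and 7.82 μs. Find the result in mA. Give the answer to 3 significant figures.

50.6 mA

(396 × 10⁻⁹) / (7.82 × 10⁻⁶) = 50.639 × 10⁻³ A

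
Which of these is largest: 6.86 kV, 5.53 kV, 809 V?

6.86 kV = 6860 V
5.53 kV = 5530 V
809 V = 809 V

6.86 kV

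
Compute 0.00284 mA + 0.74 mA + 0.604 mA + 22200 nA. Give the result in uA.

In uA:
  0.00284 mA = 0.00284 × 10³ uA = 2.84
  0.74 mA = 0.74 × 10³ uA = 740
  0.604 mA = 0.604 × 10³ uA = 604
  22200 nA = 22200 × 10⁻³ uA = 22.2
Sum: 2.84 + 740 + 604 + 22.2 = 1369.04

1369.04 uA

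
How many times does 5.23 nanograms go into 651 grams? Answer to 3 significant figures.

(651) / (5.23 × 10⁻⁹) = 124.5 × 10⁹

124000000000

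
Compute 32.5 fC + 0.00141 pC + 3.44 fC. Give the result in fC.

37.35 fC

In fC:
  32.5 fC → 32.5
  0.00141 pC = 0.00141e3 fC = 1.41
  3.44 fC → 3.44
Sum: 32.5 + 1.41 + 3.44 = 37.35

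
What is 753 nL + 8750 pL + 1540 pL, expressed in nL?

In nL:
  753 nL → 753
  8750 pL = 8750 × 10⁻³ nL = 8.75
  1540 pL = 1540 × 10⁻³ nL = 1.54
Sum: 753 + 8.75 + 1.54 = 763.29

763.29 nL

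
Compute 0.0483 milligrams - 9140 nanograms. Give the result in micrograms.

39.16 micrograms

In micrograms:
  0.0483 milligrams = 0.0483 × 10^3 micrograms = 48.3
  9140 nanograms = 9140 × 10^-3 micrograms = 9.14
Difference: 48.3 - 9.14 = 39.16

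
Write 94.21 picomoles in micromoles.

0.00009421 micromoles

pico = 1e-12, micro = 1e-6; factor is 1e-6.
94.21 × 1e-6 = 0.00009421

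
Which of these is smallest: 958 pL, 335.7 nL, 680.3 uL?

958 pL = 0.000000000958 L
335.7 nL = 0.0000003357 L
680.3 uL = 0.0006803 L

958 pL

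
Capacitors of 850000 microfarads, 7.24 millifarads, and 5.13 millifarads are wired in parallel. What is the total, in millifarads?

In millifarads:
  850000 microfarads = 850000 × 10^-3 millifarads = 850
  7.24 millifarads → 7.24
  5.13 millifarads → 5.13
Sum: 850 + 7.24 + 5.13 = 862.37

862.37 millifarads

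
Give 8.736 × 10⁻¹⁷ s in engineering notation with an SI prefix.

= 87.36 × 10⁻¹⁸ s; 10⁻¹⁸ is atto.

87.36 as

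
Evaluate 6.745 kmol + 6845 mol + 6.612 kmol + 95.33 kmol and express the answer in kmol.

115.532 kmol

In kmol:
  6.745 kmol → 6.745
  6845 mol = 6845 × 10^-3 kmol = 6.845
  6.612 kmol → 6.612
  95.33 kmol → 95.33
Sum: 6.745 + 6.845 + 6.612 + 95.33 = 115.532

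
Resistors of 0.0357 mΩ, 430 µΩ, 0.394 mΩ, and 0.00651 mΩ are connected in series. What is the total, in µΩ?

866.21 µΩ

In µΩ:
  0.0357 mΩ = 0.0357 × 10³ µΩ = 35.7
  430 µΩ → 430
  0.394 mΩ = 0.394 × 10³ µΩ = 394
  0.00651 mΩ = 0.00651 × 10³ µΩ = 6.51
Sum: 35.7 + 430 + 394 + 6.51 = 866.21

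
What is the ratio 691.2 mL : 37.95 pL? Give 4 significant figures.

(691.2e-3) / (37.95e-12) = 18.213e9

18210000000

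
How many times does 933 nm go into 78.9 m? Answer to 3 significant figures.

(78.9) / (933 × 10⁻⁹) = 0.08457 × 10⁹

84600000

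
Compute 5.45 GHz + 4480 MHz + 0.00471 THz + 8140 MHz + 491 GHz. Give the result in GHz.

In GHz:
  5.45 GHz → 5.45
  4480 MHz = 4480 × 10⁻³ GHz = 4.48
  0.00471 THz = 0.00471 × 10³ GHz = 4.71
  8140 MHz = 8140 × 10⁻³ GHz = 8.14
  491 GHz → 491
Sum: 5.45 + 4.48 + 4.71 + 8.14 + 491 = 513.78

513.78 GHz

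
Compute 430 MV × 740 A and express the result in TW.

430e6 × 740 = 318200e6 W

0.3182 TW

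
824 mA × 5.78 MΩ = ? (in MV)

4.76272 MV

824 × 10⁻³ × 5.78 × 10⁶ = 4762.72 × 10³ V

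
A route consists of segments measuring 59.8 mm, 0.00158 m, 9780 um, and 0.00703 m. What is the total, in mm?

In mm:
  59.8 mm → 59.8
  0.00158 m = 0.00158e3 mm = 1.58
  9780 um = 9780e-3 mm = 9.78
  0.00703 m = 0.00703e3 mm = 7.03
Sum: 59.8 + 1.58 + 9.78 + 7.03 = 78.19

78.19 mm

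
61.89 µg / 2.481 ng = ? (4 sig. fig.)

24950

(61.89 × 10^-6) / (2.481 × 10^-9) = 24.946 × 10^3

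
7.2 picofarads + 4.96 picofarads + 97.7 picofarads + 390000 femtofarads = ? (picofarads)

In picofarads:
  7.2 picofarads → 7.2
  4.96 picofarads → 4.96
  97.7 picofarads → 97.7
  390000 femtofarads = 390000e-3 picofarads = 390
Sum: 7.2 + 4.96 + 97.7 + 390 = 499.86

499.86 picofarads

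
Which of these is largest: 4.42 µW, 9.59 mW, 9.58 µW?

4.42 µW = 0.00000442 W
9.59 mW = 0.00959 W
9.58 µW = 0.00000958 W

9.59 mW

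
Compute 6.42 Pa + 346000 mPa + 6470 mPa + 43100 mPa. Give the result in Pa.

In Pa:
  6.42 Pa → 6.42
  346000 mPa = 346000 × 10^-3 Pa = 346
  6470 mPa = 6470 × 10^-3 Pa = 6.47
  43100 mPa = 43100 × 10^-3 Pa = 43.1
Sum: 6.42 + 346 + 6.47 + 43.1 = 401.99

401.99 Pa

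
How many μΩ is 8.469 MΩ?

8469000000000 μΩ

mega = 10^6, micro = 10^-6; factor is 10^12.
8.469 × 10^12 = 8469000000000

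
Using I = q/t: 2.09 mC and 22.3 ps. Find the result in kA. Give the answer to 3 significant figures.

(2.09 × 10^-3) / (22.3 × 10^-12) = 0.093722 × 10^9 A

93700 kA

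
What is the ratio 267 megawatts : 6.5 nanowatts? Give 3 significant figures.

41100000000000000

(267 × 10^6) / (6.5 × 10^-9) = 41.08 × 10^15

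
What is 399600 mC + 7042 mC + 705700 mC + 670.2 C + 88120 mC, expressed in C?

1870.662 C

In C:
  399600 mC = 399600 × 10^-3 C = 399.6
  7042 mC = 7042 × 10^-3 C = 7.042
  705700 mC = 705700 × 10^-3 C = 705.7
  670.2 C → 670.2
  88120 mC = 88120 × 10^-3 C = 88.12
Sum: 399.6 + 7.042 + 705.7 + 670.2 + 88.12 = 1870.662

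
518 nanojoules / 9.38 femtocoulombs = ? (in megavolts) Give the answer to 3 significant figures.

55.2 megavolts

(518 × 10^-9) / (9.38 × 10^-15) = 55.224 × 10^6 V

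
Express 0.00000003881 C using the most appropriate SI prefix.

= 38.81e-9 C; 1e-9 is nano.

38.81 nC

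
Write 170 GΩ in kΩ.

giga = 10^9, kilo = 10^3; factor is 10^6.
170 × 10^6 = 170000000

170000000 kΩ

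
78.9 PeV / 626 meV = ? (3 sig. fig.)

126000000000000000

(78.9e15) / (626e-3) = 0.126e18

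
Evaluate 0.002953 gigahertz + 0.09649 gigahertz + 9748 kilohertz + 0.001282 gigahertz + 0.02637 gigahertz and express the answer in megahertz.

136.843 megahertz

In megahertz:
  0.002953 gigahertz = 0.002953 × 10³ megahertz = 2.953
  0.09649 gigahertz = 0.09649 × 10³ megahertz = 96.49
  9748 kilohertz = 9748 × 10⁻³ megahertz = 9.748
  0.001282 gigahertz = 0.001282 × 10³ megahertz = 1.282
  0.02637 gigahertz = 0.02637 × 10³ megahertz = 26.37
Sum: 2.953 + 96.49 + 9.748 + 1.282 + 26.37 = 136.843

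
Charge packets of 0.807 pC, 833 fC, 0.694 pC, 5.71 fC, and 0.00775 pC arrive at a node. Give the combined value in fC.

2347.46 fC

In fC:
  0.807 pC = 0.807e3 fC = 807
  833 fC → 833
  0.694 pC = 0.694e3 fC = 694
  5.71 fC → 5.71
  0.00775 pC = 0.00775e3 fC = 7.75
Sum: 807 + 833 + 694 + 5.71 + 7.75 = 2347.46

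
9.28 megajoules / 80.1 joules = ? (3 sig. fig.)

(9.28e6) / (80.1) = 0.1159e6

116000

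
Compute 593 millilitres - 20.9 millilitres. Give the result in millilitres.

572.1 millilitres

In millilitres:
  593 millilitres → 593
  20.9 millilitres → 20.9
Difference: 593 - 20.9 = 572.1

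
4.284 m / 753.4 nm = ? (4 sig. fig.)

5686000

(4.284) / (753.4e-9) = 0.0056862e9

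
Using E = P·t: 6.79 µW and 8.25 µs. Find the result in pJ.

56.0175 pJ

6.79e-6 × 8.25e-6 = 56.0175e-12 J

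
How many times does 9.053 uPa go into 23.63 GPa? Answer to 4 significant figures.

(23.63e9) / (9.053e-6) = 2.6102e15

2610000000000000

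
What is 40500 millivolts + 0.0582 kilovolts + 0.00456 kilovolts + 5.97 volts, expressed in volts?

109.23 volts

In volts:
  40500 millivolts = 40500 × 10^-3 volts = 40.5
  0.0582 kilovolts = 0.0582 × 10^3 volts = 58.2
  0.00456 kilovolts = 0.00456 × 10^3 volts = 4.56
  5.97 volts → 5.97
Sum: 40.5 + 58.2 + 4.56 + 5.97 = 109.23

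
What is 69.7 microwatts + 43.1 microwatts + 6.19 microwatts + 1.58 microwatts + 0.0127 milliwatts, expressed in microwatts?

In microwatts:
  69.7 microwatts → 69.7
  43.1 microwatts → 43.1
  6.19 microwatts → 6.19
  1.58 microwatts → 1.58
  0.0127 milliwatts = 0.0127e3 microwatts = 12.7
Sum: 69.7 + 43.1 + 6.19 + 1.58 + 12.7 = 133.27

133.27 microwatts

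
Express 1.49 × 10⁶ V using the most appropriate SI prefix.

1.49 MV

= 1.49 × 10⁶ V; 10⁶ is mega.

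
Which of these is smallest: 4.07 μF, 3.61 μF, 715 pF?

4.07 μF = 0.00000407 F
3.61 μF = 0.00000361 F
715 pF = 0.000000000715 F

715 pF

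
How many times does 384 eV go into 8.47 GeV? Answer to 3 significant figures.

22100000

(8.47 × 10⁹) / (384) = 0.02206 × 10⁹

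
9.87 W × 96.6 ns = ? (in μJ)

0.953442 μJ

9.87 × 96.6e-9 = 953.442e-9 J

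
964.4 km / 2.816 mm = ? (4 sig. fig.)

342500000

(964.4e3) / (2.816e-3) = 342.47e6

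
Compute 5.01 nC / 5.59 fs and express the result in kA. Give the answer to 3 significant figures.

(5.01 × 10⁻⁹) / (5.59 × 10⁻¹⁵) = 0.89624 × 10⁶ A

896 kA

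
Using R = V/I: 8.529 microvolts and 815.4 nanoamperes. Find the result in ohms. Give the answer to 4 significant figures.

10.46 ohms

(8.529 × 10⁻⁶) / (815.4 × 10⁻⁹) = 0.0104599 × 10³ Ω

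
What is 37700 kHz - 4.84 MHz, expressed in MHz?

32.86 MHz

In MHz:
  37700 kHz = 37700 × 10⁻³ MHz = 37.7
  4.84 MHz → 4.84
Difference: 37.7 - 4.84 = 32.86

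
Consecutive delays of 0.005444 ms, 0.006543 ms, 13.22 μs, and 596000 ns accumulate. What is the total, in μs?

In μs:
  0.005444 ms = 0.005444 × 10^3 μs = 5.444
  0.006543 ms = 0.006543 × 10^3 μs = 6.543
  13.22 μs → 13.22
  596000 ns = 596000 × 10^-3 μs = 596
Sum: 5.444 + 6.543 + 13.22 + 596 = 621.207

621.207 μs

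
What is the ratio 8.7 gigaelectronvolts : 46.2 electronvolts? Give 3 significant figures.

188000000

(8.7 × 10⁹) / (46.2) = 0.1883 × 10⁹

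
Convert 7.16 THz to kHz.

7160000000 kHz

tera = 10^12, kilo = 10^3; factor is 10^9.
7.16 × 10^9 = 7160000000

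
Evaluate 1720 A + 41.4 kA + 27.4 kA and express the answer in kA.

70.52 kA

In kA:
  1720 A = 1720 × 10⁻³ kA = 1.72
  41.4 kA → 41.4
  27.4 kA → 27.4
Sum: 1.72 + 41.4 + 27.4 = 70.52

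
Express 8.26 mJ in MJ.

milli = 10^-3, mega = 10^6; factor is 10^-9.
8.26 × 10^-9 = 0.00000000826

0.00000000826 MJ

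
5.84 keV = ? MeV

0.00584 MeV

kilo = 10^3, mega = 10^6; factor is 10^-3.
5.84 × 10^-3 = 0.00584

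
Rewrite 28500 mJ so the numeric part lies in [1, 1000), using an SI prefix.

28.5 J

= 28.5 J; mantissa already in [1, 1000).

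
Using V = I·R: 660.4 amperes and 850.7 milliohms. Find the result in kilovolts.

660.4 × 850.7 × 10^-3 = 561802.28 × 10^-3 V

0.56180228 kilovolts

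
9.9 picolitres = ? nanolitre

pico = 10^-12, nano = 10^-9; factor is 10^-3.
9.9 × 10^-3 = 0.0099

0.0099 nanolitres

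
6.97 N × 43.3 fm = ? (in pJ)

0.301801 pJ

6.97 × 43.3 × 10^-15 = 301.801 × 10^-15 J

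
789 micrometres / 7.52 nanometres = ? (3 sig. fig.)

(789 × 10⁻⁶) / (7.52 × 10⁻⁹) = 104.9 × 10³

105000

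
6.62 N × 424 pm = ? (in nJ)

2.80688 nJ

6.62 × 424 × 10^-12 = 2806.88 × 10^-12 J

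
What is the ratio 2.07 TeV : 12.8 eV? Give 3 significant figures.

(2.07 × 10¹²) / (12.8) = 0.1617 × 10¹²

162000000000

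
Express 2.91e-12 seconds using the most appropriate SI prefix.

2.91 picoseconds

= 2.91e-12 seconds; 1e-12 is pico.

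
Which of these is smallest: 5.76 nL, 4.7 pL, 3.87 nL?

4.7 pL

5.76 nL = 0.00000000576 L
4.7 pL = 0.0000000000047 L
3.87 nL = 0.00000000387 L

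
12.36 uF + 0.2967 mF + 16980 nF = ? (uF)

326.04 uF

In uF:
  12.36 uF → 12.36
  0.2967 mF = 0.2967 × 10^3 uF = 296.7
  16980 nF = 16980 × 10^-3 uF = 16.98
Sum: 12.36 + 296.7 + 16.98 = 326.04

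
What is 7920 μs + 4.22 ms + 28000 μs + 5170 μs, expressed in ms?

In ms:
  7920 μs = 7920e-3 ms = 7.92
  4.22 ms → 4.22
  28000 μs = 28000e-3 ms = 28
  5170 μs = 5170e-3 ms = 5.17
Sum: 7.92 + 4.22 + 28 + 5.17 = 45.31

45.31 ms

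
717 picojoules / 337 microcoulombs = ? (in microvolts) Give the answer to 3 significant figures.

(717 × 10^-12) / (337 × 10^-6) = 2.1276 × 10^-6 V

2.13 microvolts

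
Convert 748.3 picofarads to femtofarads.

748300 femtofarads

pico = 10^-12, femto = 10^-15; factor is 10^3.
748.3 × 10^3 = 748300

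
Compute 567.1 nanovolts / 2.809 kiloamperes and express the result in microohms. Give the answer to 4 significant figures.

(567.1 × 10⁻⁹) / (2.809 × 10³) = 201.887 × 10⁻¹² Ω

0.0002019 microohms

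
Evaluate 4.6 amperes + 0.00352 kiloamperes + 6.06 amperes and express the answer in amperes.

14.18 amperes

In amperes:
  4.6 amperes → 4.6
  0.00352 kiloamperes = 0.00352 × 10^3 amperes = 3.52
  6.06 amperes → 6.06
Sum: 4.6 + 3.52 + 6.06 = 14.18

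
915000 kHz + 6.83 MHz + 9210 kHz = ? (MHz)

931.04 MHz

In MHz:
  915000 kHz = 915000 × 10^-3 MHz = 915
  6.83 MHz → 6.83
  9210 kHz = 9210 × 10^-3 MHz = 9.21
Sum: 915 + 6.83 + 9.21 = 931.04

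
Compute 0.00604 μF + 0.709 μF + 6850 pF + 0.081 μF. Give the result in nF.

802.89 nF

In nF:
  0.00604 μF = 0.00604 × 10³ nF = 6.04
  0.709 μF = 0.709 × 10³ nF = 709
  6850 pF = 6850 × 10⁻³ nF = 6.85
  0.081 μF = 0.081 × 10³ nF = 81
Sum: 6.04 + 709 + 6.85 + 81 = 802.89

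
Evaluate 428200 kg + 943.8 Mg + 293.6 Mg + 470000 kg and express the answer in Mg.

2135.6 Mg

In Mg:
  428200 kg = 428200 × 10⁻³ Mg = 428.2
  943.8 Mg → 943.8
  293.6 Mg → 293.6
  470000 kg = 470000 × 10⁻³ Mg = 470
Sum: 428.2 + 943.8 + 293.6 + 470 = 2135.6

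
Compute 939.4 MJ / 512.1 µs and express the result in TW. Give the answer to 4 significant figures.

1.834 TW

(939.4 × 10⁶) / (512.1 × 10⁻⁶) = 1.83441 × 10¹² W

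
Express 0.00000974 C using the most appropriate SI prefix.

9.74 uC

= 9.74e-6 C; 1e-6 is micro.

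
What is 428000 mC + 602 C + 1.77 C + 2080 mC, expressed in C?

In C:
  428000 mC = 428000e-3 C = 428
  602 C → 602
  1.77 C → 1.77
  2080 mC = 2080e-3 C = 2.08
Sum: 428 + 602 + 1.77 + 2.08 = 1033.85

1033.85 C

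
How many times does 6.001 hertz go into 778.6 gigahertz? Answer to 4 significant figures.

129700000000

(778.6 × 10^9) / (6.001) = 129.75 × 10^9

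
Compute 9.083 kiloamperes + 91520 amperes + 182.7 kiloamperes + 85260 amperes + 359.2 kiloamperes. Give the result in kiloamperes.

In kiloamperes:
  9.083 kiloamperes → 9.083
  91520 amperes = 91520 × 10⁻³ kiloamperes = 91.52
  182.7 kiloamperes → 182.7
  85260 amperes = 85260 × 10⁻³ kiloamperes = 85.26
  359.2 kiloamperes → 359.2
Sum: 9.083 + 91.52 + 182.7 + 85.26 + 359.2 = 727.763

727.763 kiloamperes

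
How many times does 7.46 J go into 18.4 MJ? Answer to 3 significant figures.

(18.4e6) / (7.46) = 2.466e6

2470000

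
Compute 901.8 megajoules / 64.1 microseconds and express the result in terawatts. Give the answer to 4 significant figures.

(901.8e6) / (64.1e-6) = 14.0686e12 W

14.07 terawatts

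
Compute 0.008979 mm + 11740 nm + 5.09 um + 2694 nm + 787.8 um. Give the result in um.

816.303 um

In um:
  0.008979 mm = 0.008979e3 um = 8.979
  11740 nm = 11740e-3 um = 11.74
  5.09 um → 5.09
  2694 nm = 2694e-3 um = 2.694
  787.8 um → 787.8
Sum: 8.979 + 11.74 + 5.09 + 2.694 + 787.8 = 816.303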